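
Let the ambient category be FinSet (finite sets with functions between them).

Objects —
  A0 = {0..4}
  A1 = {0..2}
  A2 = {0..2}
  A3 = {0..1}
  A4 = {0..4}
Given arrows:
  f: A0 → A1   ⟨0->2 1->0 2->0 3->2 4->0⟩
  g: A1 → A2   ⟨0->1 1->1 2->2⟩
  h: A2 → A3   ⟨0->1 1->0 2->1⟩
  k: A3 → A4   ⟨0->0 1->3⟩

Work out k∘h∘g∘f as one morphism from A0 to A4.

Answer: ⟨0->3 1->0 2->0 3->3 4->0⟩

Trace:
  0 f→2 g→2 h→1 k→3
  1 f→0 g→1 h→0 k→0
  2 f→0 g→1 h→0 k→0
  3 f→2 g→2 h→1 k→3
  4 f→0 g→1 h→0 k→0
⟦path⟧: ⟨0->3 1->0 2->0 3->3 4->0⟩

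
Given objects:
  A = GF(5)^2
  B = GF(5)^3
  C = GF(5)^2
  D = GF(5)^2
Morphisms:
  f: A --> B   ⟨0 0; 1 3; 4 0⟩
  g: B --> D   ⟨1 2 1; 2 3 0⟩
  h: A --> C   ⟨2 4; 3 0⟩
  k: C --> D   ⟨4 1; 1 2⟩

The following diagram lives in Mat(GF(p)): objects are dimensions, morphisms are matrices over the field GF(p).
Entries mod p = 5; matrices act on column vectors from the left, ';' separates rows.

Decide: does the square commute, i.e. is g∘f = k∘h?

Answer: COMMUTES

Trace:
Along f;g (path 1):
  e0=(1,0) f-->(0,1,4) g-->(1,3)
  e1=(0,1) f-->(0,3,0) g-->(1,4)
  composite₁ = ⟨1 1; 3 4⟩
Along h;k (path 2):
  e0=(1,0) h-->(2,3) k-->(1,3)
  e1=(0,1) h-->(4,0) k-->(1,4)
  composite₂ = ⟨1 1; 3 4⟩
Equal? same morphism ✓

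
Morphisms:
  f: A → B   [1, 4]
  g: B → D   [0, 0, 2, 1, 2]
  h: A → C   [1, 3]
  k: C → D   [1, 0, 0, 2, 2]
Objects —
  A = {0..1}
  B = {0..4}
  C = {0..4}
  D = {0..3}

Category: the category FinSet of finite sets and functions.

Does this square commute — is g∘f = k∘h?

Path 1 = f;g:
  0 f→1 g→0
  1 f→4 g→2
  ⟦path⟧₁ = [0, 2]
Path 2 = h;k:
  0 h→1 k→0
  1 h→3 k→2
  ⟦path⟧₂ = [0, 2]
Equal? YES — commutes

Answer: COMMUTES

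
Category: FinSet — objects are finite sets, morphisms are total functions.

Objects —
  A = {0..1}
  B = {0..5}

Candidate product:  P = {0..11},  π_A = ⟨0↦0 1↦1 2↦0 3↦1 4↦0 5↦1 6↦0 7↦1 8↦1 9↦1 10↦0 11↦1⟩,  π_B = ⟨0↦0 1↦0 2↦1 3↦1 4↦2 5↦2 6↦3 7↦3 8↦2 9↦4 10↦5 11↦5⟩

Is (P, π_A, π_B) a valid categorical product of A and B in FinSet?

|A|·|B| = 2·6 = 12;  |P| = 12
Check the pairing map k ↦ (π_A(k), π_B(k)):
  0 ↦ (0,0)
  1 ↦ (1,0)
  2 ↦ (0,1)
  3 ↦ (1,1)
  4 ↦ (0,2)
  5 ↦ (1,2)
  6 ↦ (0,3)
  7 ↦ (1,3)
  8 ↦ (1,2)  ✗ repeats pair of k=5
  9 ↦ (1,4)
  10 ↦ (0,5)
  11 ↦ (1,5)
distinct pairs in image: 11 / 12 needed
  → (1,2) hit at k=5 and k=8

Answer: NOT A VALID PRODUCT — duplicate pair at indices 5,8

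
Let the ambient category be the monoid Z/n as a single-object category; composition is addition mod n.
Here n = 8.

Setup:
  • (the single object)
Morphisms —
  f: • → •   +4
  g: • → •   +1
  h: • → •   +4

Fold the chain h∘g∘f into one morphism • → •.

  0 +4≡4 +1≡5 +4≡1  (mod 8)
⟦path⟧: +1

Answer: +1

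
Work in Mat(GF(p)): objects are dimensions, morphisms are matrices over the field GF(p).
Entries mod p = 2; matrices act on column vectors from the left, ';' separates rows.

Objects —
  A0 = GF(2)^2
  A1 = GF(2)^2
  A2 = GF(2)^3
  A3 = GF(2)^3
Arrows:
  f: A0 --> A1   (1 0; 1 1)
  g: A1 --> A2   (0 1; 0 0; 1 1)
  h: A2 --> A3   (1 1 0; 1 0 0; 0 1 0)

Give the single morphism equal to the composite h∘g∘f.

Answer: (1 1; 1 1; 0 0)

Trace:
  e0=⟨1,0⟩ f-->⟨1,1⟩ g-->⟨1,0,0⟩ h-->⟨1,1,0⟩
  e1=⟨0,1⟩ f-->⟨0,1⟩ g-->⟨1,0,1⟩ h-->⟨1,1,0⟩
composite: (1 1; 1 1; 0 0)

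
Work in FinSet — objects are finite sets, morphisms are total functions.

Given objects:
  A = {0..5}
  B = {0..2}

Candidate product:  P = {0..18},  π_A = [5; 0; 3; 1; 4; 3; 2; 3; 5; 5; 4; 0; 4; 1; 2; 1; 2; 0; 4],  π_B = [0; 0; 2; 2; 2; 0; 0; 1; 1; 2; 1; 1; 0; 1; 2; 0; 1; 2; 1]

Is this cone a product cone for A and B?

Answer: NOT A VALID PRODUCT — |P|=19 ≠ |A|·|B|=18

Work:
|A|·|B| = 6·3 = 18;  |P| = 19
  → cardinalities differ; no bijection possible.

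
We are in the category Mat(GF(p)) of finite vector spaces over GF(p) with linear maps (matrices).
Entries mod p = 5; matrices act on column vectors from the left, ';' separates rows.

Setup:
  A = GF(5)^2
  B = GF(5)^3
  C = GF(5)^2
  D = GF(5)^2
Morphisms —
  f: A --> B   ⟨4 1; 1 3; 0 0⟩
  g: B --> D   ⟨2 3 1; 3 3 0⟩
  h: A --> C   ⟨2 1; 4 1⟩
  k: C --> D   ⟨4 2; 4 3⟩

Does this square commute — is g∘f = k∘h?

Path 1 = f;g:
  e0=(1,0) f-->(4,1,0) g-->(1,0)
  e1=(0,1) f-->(1,3,0) g-->(1,2)
  composite₁ = ⟨1 1; 0 2⟩
Path 2 = h;k:
  e0=(1,0) h-->(2,4) k-->(1,0)
  e1=(0,1) h-->(1,1) k-->(1,2)
  composite₂ = ⟨1 1; 0 2⟩
Equal? same morphism ✓

Answer: COMMUTES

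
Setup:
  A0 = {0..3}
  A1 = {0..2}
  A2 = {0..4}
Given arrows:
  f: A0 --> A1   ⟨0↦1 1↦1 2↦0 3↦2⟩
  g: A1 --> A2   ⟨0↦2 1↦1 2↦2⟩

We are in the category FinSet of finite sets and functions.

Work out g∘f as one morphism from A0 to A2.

  0 f-->1 g-->1
  1 f-->1 g-->1
  2 f-->0 g-->2
  3 f-->2 g-->2
composite: ⟨0↦1 1↦1 2↦2 3↦2⟩

Answer: ⟨0↦1 1↦1 2↦2 3↦2⟩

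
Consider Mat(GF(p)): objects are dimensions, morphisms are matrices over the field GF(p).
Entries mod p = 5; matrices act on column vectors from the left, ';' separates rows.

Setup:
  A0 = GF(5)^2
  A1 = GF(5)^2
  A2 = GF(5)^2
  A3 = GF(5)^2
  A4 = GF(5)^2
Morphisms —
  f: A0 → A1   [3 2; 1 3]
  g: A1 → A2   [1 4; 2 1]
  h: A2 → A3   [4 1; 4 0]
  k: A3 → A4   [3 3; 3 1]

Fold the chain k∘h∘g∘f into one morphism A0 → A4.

Answer: [4 2; 3 0]

Work:
  e0=[1,0] f→[3,1] g→[2,2] h→[0,3] k→[4,3]
  e1=[0,1] f→[2,3] g→[4,2] h→[3,1] k→[2,0]
composite: [4 2; 3 0]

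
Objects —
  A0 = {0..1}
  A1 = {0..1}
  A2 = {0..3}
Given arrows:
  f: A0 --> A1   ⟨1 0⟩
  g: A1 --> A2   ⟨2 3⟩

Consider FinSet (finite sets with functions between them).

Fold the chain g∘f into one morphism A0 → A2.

Answer: ⟨3 2⟩

Derivation:
  0 f-->1 g-->3
  1 f-->0 g-->2
⟦path⟧: ⟨3 2⟩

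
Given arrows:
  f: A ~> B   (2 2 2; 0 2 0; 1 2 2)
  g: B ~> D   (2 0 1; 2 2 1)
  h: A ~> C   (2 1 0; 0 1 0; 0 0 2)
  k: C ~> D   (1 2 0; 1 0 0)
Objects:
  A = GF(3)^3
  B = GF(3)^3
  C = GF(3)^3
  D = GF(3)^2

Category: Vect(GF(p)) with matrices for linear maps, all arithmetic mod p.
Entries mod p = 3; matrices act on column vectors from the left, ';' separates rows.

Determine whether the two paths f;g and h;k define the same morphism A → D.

Answer: COMMUTES

Trace:
1) trace f;g:
  e0=(1,0,0) f~>(2,0,1) g~>(2,2)
  e1=(0,1,0) f~>(2,2,2) g~>(0,1)
  e2=(0,0,1) f~>(2,0,2) g~>(0,0)
  result₁ = (2 0 0; 2 1 0)
2) trace h;k:
  e0=(1,0,0) h~>(2,0,0) k~>(2,2)
  e1=(0,1,0) h~>(1,1,0) k~>(0,1)
  e2=(0,0,1) h~>(0,0,2) k~>(0,0)
  result₂ = (2 0 0; 2 1 0)
Equal? same morphism ✓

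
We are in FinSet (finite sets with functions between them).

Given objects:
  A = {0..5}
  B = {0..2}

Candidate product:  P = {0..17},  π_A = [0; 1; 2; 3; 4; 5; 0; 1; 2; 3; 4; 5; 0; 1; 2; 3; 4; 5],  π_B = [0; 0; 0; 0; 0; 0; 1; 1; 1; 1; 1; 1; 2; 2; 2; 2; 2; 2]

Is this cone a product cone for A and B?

Answer: VALID PRODUCT

Work:
|A|·|B| = 6·3 = 18;  |P| = 18
Check the pairing map k ↦ (π_A(k), π_B(k)):
  0 ↦ (0,0)
  1 ↦ (1,0)
  2 ↦ (2,0)
  3 ↦ (3,0)
  4 ↦ (4,0)
  5 ↦ (5,0)
  6 ↦ (0,1)
  7 ↦ (1,1)
  8 ↦ (2,1)
  9 ↦ (3,1)
  10 ↦ (4,1)
  11 ↦ (5,1)
  12 ↦ (0,2)
  13 ↦ (1,2)
  14 ↦ (2,2)
  15 ↦ (3,2)
  16 ↦ (4,2)
  17 ↦ (5,2)
distinct pairs in image: 18 / 18 needed
  → bijection onto A×B; projections well-typed.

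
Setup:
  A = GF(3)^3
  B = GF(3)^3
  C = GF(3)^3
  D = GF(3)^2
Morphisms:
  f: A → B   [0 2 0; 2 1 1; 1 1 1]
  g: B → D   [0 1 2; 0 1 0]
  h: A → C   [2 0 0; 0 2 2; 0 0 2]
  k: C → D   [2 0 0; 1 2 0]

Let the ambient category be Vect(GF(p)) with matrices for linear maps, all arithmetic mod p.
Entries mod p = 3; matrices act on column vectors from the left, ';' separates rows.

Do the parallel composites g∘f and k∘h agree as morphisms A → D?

Answer: COMMUTES

Work:
Path 1 = f;g:
  e0=(1,0,0) f→(0,2,1) g→(1,2)
  e1=(0,1,0) f→(2,1,1) g→(0,1)
  e2=(0,0,1) f→(0,1,1) g→(0,1)
  composite₁ = [1 0 0; 2 1 1]
Path 2 = h;k:
  e0=(1,0,0) h→(2,0,0) k→(1,2)
  e1=(0,1,0) h→(0,2,0) k→(0,1)
  e2=(0,0,1) h→(0,2,2) k→(0,1)
  composite₂ = [1 0 0; 2 1 1]
Equal? same morphism ✓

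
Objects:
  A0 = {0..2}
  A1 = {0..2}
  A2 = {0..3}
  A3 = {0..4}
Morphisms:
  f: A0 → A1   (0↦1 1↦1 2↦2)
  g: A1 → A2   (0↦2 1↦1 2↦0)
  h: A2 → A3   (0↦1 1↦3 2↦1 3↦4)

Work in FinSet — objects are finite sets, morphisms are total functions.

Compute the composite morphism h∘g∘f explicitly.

Answer: (0↦3 1↦3 2↦1)

Derivation:
  0 f→1 g→1 h→3
  1 f→1 g→1 h→3
  2 f→2 g→0 h→1
result: (0↦3 1↦3 2↦1)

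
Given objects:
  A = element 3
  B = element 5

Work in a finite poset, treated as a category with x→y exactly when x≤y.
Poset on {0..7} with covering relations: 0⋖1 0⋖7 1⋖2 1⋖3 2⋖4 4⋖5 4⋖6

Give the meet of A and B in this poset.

Answer: A∧B = 1

Trace:
{x : x⊑A ∧ x⊑B} = {0,1}  (A=3, B=5)
  0 ⊑ 1
  1 ⊑ 1
glb = 1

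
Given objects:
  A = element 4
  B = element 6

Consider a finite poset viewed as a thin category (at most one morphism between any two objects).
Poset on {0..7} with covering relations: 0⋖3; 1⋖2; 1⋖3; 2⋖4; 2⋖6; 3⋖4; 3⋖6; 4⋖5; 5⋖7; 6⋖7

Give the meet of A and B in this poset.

Answer: NO MEET EXISTS

Derivation:
Lower bounds of A=4 and B=6: {0,1,2,3}
  maximal lower bounds 2 and 3 are incomparable: neither 2<=3 nor 3<=2
→ no greatest lower bound exists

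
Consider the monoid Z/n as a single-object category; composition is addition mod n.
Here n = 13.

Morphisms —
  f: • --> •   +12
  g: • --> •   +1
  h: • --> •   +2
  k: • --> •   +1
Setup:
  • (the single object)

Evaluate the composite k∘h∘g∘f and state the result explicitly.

Answer: +3

Derivation:
  0 +12≡12 +1≡0 +2≡2 +1≡3  (mod 13)
result: +3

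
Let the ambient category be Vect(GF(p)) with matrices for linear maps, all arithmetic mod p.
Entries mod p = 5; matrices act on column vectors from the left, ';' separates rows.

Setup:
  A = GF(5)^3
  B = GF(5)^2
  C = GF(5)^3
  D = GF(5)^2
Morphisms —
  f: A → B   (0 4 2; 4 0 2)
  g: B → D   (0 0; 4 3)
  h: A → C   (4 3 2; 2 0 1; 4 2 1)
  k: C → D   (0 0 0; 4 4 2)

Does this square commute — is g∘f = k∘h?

Answer: COMMUTES

Work:
1) trace f;g:
  e0=[1,0,0] f→[0,4] g→[0,2]
  e1=[0,1,0] f→[4,0] g→[0,1]
  e2=[0,0,1] f→[2,2] g→[0,4]
  composite₁ = (0 0 0; 2 1 4)
2) trace h;k:
  e0=[1,0,0] h→[4,2,4] k→[0,2]
  e1=[0,1,0] h→[3,0,2] k→[0,1]
  e2=[0,0,1] h→[2,1,1] k→[0,4]
  composite₂ = (0 0 0; 2 1 4)
Equal? equal; square commutes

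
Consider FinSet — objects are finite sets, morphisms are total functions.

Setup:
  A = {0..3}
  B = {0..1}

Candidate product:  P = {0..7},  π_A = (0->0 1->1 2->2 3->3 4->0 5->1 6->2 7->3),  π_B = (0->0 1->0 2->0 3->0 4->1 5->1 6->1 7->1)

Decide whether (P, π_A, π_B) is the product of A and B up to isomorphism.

|A|·|B| = 4·2 = 8;  |P| = 8
Check the pairing map k ↦ (π_A(k), π_B(k)):
  0 -> (0,0)
  1 -> (1,0)
  2 -> (2,0)
  3 -> (3,0)
  4 -> (0,1)
  5 -> (1,1)
  6 -> (2,1)
  7 -> (3,1)
distinct pairs in image: 8 / 8 needed
  → bijection onto A×B; projections well-typed.

Answer: VALID PRODUCT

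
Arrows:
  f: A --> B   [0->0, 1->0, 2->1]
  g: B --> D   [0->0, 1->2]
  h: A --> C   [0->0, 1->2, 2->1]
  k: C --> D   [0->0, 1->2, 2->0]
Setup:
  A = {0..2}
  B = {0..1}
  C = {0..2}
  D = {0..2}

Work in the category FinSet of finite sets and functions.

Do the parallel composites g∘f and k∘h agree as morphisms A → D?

Answer: COMMUTES

Derivation:
Path 1 = f;g:
  0 f-->0 g-->0
  1 f-->0 g-->0
  2 f-->1 g-->2
  ⟦path⟧₁ = [0->0, 1->0, 2->2]
Path 2 = h;k:
  0 h-->0 k-->0
  1 h-->2 k-->0
  2 h-->1 k-->2
  ⟦path⟧₂ = [0->0, 1->0, 2->2]
Equal? same morphism ✓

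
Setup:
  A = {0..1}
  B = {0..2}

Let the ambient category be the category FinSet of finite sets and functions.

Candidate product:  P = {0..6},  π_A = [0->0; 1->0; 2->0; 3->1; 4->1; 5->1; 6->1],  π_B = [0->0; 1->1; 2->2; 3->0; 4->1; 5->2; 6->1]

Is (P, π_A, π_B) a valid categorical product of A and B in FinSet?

|A|·|B| = 2·3 = 6;  |P| = 7
  → cardinalities differ; no bijection possible.

Answer: NOT A VALID PRODUCT — |P|=7 ≠ |A|·|B|=6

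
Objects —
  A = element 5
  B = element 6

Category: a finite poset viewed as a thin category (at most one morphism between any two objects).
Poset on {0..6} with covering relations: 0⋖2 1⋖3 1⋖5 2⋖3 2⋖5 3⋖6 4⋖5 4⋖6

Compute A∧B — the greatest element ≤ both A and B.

Answer: NO MEET EXISTS

Trace:
Lower bounds of A=5 and B=6: {0,1,2,4}
  maximal lower bounds 1 and 2 are incomparable: neither 1<=2 nor 2<=1
→ no greatest lower bound exists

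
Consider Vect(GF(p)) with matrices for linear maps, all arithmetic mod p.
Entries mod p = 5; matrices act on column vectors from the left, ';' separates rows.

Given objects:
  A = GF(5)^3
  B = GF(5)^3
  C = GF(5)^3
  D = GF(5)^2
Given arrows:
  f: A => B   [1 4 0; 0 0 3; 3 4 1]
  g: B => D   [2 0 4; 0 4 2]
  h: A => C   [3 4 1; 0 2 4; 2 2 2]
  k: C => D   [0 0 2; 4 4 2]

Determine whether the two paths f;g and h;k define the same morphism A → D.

Answer: COMMUTES

Trace:
1) trace f;g:
  e0=⟨1,0,0⟩ f=>⟨1,0,3⟩ g=>⟨4,1⟩
  e1=⟨0,1,0⟩ f=>⟨4,0,4⟩ g=>⟨4,3⟩
  e2=⟨0,0,1⟩ f=>⟨0,3,1⟩ g=>⟨4,4⟩
  ⟦path⟧₁ = [4 4 4; 1 3 4]
2) trace h;k:
  e0=⟨1,0,0⟩ h=>⟨3,0,2⟩ k=>⟨4,1⟩
  e1=⟨0,1,0⟩ h=>⟨4,2,2⟩ k=>⟨4,3⟩
  e2=⟨0,0,1⟩ h=>⟨1,4,2⟩ k=>⟨4,4⟩
  ⟦path⟧₂ = [4 4 4; 1 3 4]
Equal? equal; square commutes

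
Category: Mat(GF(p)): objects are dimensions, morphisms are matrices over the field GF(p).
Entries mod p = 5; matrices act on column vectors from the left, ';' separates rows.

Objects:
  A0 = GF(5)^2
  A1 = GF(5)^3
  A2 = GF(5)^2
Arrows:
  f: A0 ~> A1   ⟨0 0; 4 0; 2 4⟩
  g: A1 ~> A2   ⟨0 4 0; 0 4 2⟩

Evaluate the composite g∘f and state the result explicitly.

  e0=(1,0) f~>(0,4,2) g~>(1,0)
  e1=(0,1) f~>(0,0,4) g~>(0,3)
composite: ⟨1 0; 0 3⟩

Answer: ⟨1 0; 0 3⟩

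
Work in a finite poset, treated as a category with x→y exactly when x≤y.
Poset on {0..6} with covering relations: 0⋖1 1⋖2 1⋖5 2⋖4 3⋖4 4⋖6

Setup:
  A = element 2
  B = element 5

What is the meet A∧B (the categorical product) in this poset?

Answer: A∧B = 1

Derivation:
{x : x<=A ∧ x<=B} = {0,1}  (A=2, B=5)
  0 <= 1
  1 <= 1
glb = 1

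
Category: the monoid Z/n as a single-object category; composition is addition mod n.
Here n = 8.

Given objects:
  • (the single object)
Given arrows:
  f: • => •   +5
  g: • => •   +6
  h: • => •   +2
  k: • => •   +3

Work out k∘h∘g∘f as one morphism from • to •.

  0 +5≡5 +6≡3 +2≡5 +3≡0  (mod 8)
result: +0

Answer: +0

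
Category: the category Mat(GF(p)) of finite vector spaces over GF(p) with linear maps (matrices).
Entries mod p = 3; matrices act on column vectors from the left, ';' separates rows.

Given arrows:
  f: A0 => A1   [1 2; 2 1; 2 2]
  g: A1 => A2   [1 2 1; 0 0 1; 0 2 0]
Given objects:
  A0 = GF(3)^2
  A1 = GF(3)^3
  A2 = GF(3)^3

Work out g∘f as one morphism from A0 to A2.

  e0=⟨1,0⟩ f=>⟨1,2,2⟩ g=>⟨1,2,1⟩
  e1=⟨0,1⟩ f=>⟨2,1,2⟩ g=>⟨0,2,2⟩
⟦path⟧: [1 0; 2 2; 1 2]

Answer: [1 0; 2 2; 1 2]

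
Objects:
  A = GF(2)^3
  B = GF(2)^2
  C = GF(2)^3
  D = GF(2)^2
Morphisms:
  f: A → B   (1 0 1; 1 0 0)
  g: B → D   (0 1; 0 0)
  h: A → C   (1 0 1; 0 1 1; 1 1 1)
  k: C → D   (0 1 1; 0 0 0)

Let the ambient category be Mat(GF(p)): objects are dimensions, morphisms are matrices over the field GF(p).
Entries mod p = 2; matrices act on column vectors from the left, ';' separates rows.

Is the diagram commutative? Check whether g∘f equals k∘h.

Along f;g (path 1):
  e0=⟨1,0,0⟩ f→⟨1,1⟩ g→⟨1,0⟩
  e1=⟨0,1,0⟩ f→⟨0,0⟩ g→⟨0,0⟩
  e2=⟨0,0,1⟩ f→⟨1,0⟩ g→⟨0,0⟩
  composite₁ = (1 0 0; 0 0 0)
Along h;k (path 2):
  e0=⟨1,0,0⟩ h→⟨1,0,1⟩ k→⟨1,0⟩
  e1=⟨0,1,0⟩ h→⟨0,1,1⟩ k→⟨0,0⟩
  e2=⟨0,0,1⟩ h→⟨1,1,1⟩ k→⟨0,0⟩
  composite₂ = (1 0 0; 0 0 0)
Equal? equal; square commutes

Answer: COMMUTES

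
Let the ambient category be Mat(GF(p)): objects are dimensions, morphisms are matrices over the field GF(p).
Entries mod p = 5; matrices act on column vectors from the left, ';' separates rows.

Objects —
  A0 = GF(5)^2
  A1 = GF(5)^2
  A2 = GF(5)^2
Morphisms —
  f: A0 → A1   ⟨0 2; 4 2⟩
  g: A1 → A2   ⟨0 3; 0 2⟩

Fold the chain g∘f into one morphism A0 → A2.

  e0=(1,0) f→(0,4) g→(2,3)
  e1=(0,1) f→(2,2) g→(1,4)
result: ⟨2 1; 3 4⟩

Answer: ⟨2 1; 3 4⟩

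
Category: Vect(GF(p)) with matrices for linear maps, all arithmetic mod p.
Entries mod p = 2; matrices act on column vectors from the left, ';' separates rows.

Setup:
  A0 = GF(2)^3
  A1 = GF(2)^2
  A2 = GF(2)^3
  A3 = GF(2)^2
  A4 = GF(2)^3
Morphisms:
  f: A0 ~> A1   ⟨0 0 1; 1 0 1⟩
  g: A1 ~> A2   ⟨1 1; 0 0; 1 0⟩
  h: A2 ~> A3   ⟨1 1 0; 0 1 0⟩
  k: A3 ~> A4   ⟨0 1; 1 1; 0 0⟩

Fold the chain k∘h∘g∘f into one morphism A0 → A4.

  e0=(1,0,0) f~>(0,1) g~>(1,0,0) h~>(1,0) k~>(0,1,0)
  e1=(0,1,0) f~>(0,0) g~>(0,0,0) h~>(0,0) k~>(0,0,0)
  e2=(0,0,1) f~>(1,1) g~>(0,0,1) h~>(0,0) k~>(0,0,0)
result: ⟨0 0 0; 1 0 0; 0 0 0⟩

Answer: ⟨0 0 0; 1 0 0; 0 0 0⟩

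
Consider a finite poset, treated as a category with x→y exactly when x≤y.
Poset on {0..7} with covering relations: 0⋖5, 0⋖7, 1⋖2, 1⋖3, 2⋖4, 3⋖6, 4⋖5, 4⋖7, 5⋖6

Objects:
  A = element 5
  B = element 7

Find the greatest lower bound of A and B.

Answer: NO MEET EXISTS

Derivation:
{x : x⊑A ∧ x⊑B} = {0,1,2,4}  (A=5, B=7)
  maximal lower bounds 0 and 4 are incomparable: neither 0⊑4 nor 4⊑0
→ no greatest lower bound exists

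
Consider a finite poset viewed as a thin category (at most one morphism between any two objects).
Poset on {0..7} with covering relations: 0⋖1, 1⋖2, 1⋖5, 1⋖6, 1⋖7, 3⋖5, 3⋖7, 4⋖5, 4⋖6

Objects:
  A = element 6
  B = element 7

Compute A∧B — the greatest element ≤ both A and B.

Answer: A∧B = 1

Work:
Lower bounds of A=6 and B=7: {0,1}
  0 <= 1
  1 <= 1
glb = 1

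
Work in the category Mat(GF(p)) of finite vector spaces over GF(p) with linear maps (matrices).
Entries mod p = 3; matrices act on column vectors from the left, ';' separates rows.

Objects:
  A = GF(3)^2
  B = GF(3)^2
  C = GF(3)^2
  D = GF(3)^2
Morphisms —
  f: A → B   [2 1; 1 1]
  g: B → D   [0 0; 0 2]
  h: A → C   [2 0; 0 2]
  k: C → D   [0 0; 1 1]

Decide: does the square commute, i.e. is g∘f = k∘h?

Answer: COMMUTES

Trace:
Along f;g (path 1):
  e0=[1,0] f→[2,1] g→[0,2]
  e1=[0,1] f→[1,1] g→[0,2]
  result₁ = [0 0; 2 2]
Along h;k (path 2):
  e0=[1,0] h→[2,0] k→[0,2]
  e1=[0,1] h→[0,2] k→[0,2]
  result₂ = [0 0; 2 2]
Equal? same morphism ✓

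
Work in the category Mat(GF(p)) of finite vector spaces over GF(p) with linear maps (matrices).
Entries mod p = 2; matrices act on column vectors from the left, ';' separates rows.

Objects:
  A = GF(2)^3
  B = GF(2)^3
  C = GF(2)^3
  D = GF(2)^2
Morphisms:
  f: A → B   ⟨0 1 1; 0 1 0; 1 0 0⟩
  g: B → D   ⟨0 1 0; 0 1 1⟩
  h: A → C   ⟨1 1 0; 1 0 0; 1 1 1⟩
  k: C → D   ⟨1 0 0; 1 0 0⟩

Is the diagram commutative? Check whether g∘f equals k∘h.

Answer: DOES NOT COMMUTE

Derivation:
Path 1 = f;g:
  e0=(1,0,0) f→(0,0,1) g→(0,1)
  e1=(0,1,0) f→(1,1,0) g→(1,1)
  e2=(0,0,1) f→(1,0,0) g→(0,0)
  ⟦path⟧₁ = ⟨0 1 0; 1 1 0⟩
Path 2 = h;k:
  e0=(1,0,0) h→(1,1,1) k→(1,1)
  e1=(0,1,0) h→(1,0,1) k→(1,1)
  e2=(0,0,1) h→(0,0,1) k→(0,0)
  ⟦path⟧₂ = ⟨1 1 0; 1 1 0⟩
Equal? differ; not commutative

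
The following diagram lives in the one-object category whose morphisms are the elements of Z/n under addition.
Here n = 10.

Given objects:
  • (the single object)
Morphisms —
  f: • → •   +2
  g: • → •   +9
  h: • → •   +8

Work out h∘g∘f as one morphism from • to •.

  0 +2≡2 +9≡1 +8≡9  (mod 10)
⟦path⟧: +9

Answer: +9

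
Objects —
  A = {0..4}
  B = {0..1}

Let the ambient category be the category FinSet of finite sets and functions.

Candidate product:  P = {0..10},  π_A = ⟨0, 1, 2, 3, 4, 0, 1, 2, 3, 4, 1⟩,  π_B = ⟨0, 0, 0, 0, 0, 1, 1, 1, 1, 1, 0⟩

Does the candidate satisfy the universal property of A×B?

|A|·|B| = 5·2 = 10;  |P| = 11
  → cardinalities differ; no bijection possible.

Answer: NOT A VALID PRODUCT — |P|=11 ≠ |A|·|B|=10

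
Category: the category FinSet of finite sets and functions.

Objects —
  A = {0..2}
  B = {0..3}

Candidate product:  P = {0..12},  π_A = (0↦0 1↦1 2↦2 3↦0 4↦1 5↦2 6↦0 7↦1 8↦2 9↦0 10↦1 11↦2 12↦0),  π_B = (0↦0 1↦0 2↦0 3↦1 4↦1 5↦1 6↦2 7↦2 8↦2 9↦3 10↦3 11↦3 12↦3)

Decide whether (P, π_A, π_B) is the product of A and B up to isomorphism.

Answer: NOT A VALID PRODUCT — |P|=13 ≠ |A|·|B|=12

Trace:
|A|·|B| = 3·4 = 12;  |P| = 13
  → cardinalities differ; no bijection possible.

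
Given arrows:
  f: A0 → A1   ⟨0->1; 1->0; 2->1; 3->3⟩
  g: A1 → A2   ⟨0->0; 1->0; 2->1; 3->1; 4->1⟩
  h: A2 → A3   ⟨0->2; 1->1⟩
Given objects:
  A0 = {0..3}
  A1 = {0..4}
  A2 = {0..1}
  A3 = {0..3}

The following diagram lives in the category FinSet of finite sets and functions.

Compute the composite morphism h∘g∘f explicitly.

Answer: ⟨0->2; 1->2; 2->2; 3->1⟩

Derivation:
  0 f→1 g→0 h→2
  1 f→0 g→0 h→2
  2 f→1 g→0 h→2
  3 f→3 g→1 h→1
result: ⟨0->2; 1->2; 2->2; 3->1⟩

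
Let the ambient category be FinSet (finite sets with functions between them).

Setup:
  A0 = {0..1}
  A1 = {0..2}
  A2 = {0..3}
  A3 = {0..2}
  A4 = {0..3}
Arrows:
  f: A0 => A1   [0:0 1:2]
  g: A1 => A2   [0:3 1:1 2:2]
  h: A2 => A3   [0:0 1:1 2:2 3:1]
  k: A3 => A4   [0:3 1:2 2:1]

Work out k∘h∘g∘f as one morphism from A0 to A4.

Answer: [0:2 1:1]

Trace:
  0 f=>0 g=>3 h=>1 k=>2
  1 f=>2 g=>2 h=>2 k=>1
result: [0:2 1:1]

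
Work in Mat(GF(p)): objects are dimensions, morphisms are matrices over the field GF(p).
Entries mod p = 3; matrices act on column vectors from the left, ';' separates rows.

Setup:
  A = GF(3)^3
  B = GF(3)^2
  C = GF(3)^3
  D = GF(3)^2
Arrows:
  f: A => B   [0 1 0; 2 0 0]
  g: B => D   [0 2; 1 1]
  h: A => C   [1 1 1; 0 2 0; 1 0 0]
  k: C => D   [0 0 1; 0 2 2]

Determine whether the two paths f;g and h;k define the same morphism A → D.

Answer: COMMUTES

Trace:
1) trace f;g:
  e0=⟨1,0,0⟩ f=>⟨0,2⟩ g=>⟨1,2⟩
  e1=⟨0,1,0⟩ f=>⟨1,0⟩ g=>⟨0,1⟩
  e2=⟨0,0,1⟩ f=>⟨0,0⟩ g=>⟨0,0⟩
  result₁ = [1 0 0; 2 1 0]
2) trace h;k:
  e0=⟨1,0,0⟩ h=>⟨1,0,1⟩ k=>⟨1,2⟩
  e1=⟨0,1,0⟩ h=>⟨1,2,0⟩ k=>⟨0,1⟩
  e2=⟨0,0,1⟩ h=>⟨1,0,0⟩ k=>⟨0,0⟩
  result₂ = [1 0 0; 2 1 0]
Equal? YES — commutes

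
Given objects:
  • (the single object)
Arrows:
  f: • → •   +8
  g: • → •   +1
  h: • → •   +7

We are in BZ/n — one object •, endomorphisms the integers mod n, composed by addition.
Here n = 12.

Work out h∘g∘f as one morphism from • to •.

Answer: +4

Derivation:
  0 +8≡8 +1≡9 +7≡4  (mod 12)
result: +4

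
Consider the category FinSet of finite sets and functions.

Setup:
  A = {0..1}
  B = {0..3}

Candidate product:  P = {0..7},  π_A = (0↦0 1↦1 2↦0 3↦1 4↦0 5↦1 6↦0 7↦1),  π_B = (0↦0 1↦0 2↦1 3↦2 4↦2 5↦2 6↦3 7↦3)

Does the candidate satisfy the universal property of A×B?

Answer: NOT A VALID PRODUCT — duplicate pair at indices 5,3

Derivation:
|A|·|B| = 2·4 = 8;  |P| = 8
Check the pairing map k ↦ (π_A(k), π_B(k)):
  0 ↦ (0,0)
  1 ↦ (1,0)
  2 ↦ (0,1)
  3 ↦ (1,2)
  4 ↦ (0,2)
  5 ↦ (1,2)  ✗ repeats pair of k=3
  6 ↦ (0,3)
  7 ↦ (1,3)
distinct pairs in image: 7 / 8 needed
  → (1,2) hit at k=3 and k=5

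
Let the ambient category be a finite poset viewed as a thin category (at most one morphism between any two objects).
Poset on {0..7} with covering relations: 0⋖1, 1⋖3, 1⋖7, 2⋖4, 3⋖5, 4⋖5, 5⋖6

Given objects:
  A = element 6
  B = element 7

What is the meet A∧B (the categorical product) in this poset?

Lower bounds of A=6 and B=7: {0,1}
  0 ≤ 1
  1 ≤ 1
glb = 1

Answer: A∧B = 1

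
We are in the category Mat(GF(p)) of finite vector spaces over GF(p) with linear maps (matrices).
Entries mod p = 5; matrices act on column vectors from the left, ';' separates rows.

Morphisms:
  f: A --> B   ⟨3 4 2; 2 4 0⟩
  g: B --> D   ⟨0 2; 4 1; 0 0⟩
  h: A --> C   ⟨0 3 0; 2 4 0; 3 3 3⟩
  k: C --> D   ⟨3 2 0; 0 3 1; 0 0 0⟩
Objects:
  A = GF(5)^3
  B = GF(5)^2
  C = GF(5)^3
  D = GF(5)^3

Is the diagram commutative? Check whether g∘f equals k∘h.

Answer: DOES NOT COMMUTE

Trace:
1) trace f;g:
  e0=[1,0,0] f-->[3,2] g-->[4,4,0]
  e1=[0,1,0] f-->[4,4] g-->[3,0,0]
  e2=[0,0,1] f-->[2,0] g-->[0,3,0]
  result₁ = ⟨4 3 0; 4 0 3; 0 0 0⟩
2) trace h;k:
  e0=[1,0,0] h-->[0,2,3] k-->[4,4,0]
  e1=[0,1,0] h-->[3,4,3] k-->[2,0,0]
  e2=[0,0,1] h-->[0,0,3] k-->[0,3,0]
  result₂ = ⟨4 2 0; 4 0 3; 0 0 0⟩
Equal? differ; not commutative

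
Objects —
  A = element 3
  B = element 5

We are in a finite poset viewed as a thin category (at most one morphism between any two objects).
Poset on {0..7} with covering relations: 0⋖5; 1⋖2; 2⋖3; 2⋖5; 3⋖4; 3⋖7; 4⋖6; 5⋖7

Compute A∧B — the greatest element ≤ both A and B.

Answer: A∧B = 2

Work:
Common predecessors of 3,5: {1,2}
  1 <= 2
  2 <= 2
glb = 2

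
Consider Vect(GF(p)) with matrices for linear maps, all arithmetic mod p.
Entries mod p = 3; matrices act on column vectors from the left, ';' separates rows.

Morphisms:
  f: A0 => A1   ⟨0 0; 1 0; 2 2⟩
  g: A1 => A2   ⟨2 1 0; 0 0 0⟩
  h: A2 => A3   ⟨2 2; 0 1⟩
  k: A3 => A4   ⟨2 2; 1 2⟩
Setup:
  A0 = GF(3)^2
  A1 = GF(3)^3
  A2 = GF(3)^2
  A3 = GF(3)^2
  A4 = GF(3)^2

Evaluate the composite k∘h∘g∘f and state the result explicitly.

Answer: ⟨1 0; 2 0⟩

Trace:
  e0=⟨1,0⟩ f=>⟨0,1,2⟩ g=>⟨1,0⟩ h=>⟨2,0⟩ k=>⟨1,2⟩
  e1=⟨0,1⟩ f=>⟨0,0,2⟩ g=>⟨0,0⟩ h=>⟨0,0⟩ k=>⟨0,0⟩
composite: ⟨1 0; 2 0⟩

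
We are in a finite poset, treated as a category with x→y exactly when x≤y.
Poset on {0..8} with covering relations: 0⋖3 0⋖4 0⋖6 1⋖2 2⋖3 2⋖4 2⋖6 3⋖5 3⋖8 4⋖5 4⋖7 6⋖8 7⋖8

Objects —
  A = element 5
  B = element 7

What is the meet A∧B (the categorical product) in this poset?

Lower bounds of A=5 and B=7: {0,1,2,4}
  0 <= 4
  1 <= 4
  2 <= 4
  4 <= 4
glb = 4

Answer: A∧B = 4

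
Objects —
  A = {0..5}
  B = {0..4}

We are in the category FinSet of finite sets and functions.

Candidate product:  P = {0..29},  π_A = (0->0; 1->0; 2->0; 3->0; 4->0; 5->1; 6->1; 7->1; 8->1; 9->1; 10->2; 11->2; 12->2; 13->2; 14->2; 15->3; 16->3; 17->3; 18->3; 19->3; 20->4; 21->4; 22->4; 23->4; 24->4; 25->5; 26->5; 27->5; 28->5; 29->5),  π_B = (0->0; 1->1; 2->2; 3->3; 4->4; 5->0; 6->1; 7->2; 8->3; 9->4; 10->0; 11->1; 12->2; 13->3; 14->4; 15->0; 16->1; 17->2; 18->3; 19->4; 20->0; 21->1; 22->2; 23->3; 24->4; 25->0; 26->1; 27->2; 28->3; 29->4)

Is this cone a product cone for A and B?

|A|·|B| = 6·5 = 30;  |P| = 30
Check the pairing map k ↦ (π_A(k), π_B(k)):
  0 -> (0,0)
  1 -> (0,1)
  2 -> (0,2)
  3 -> (0,3)
  4 -> (0,4)
  5 -> (1,0)
  6 -> (1,1)
  7 -> (1,2)
  8 -> (1,3)
  9 -> (1,4)
  10 -> (2,0)
  11 -> (2,1)
  12 -> (2,2)
  13 -> (2,3)
  14 -> (2,4)
  15 -> (3,0)
  16 -> (3,1)
  17 -> (3,2)
  18 -> (3,3)
  19 -> (3,4)
  20 -> (4,0)
  21 -> (4,1)
  22 -> (4,2)
  23 -> (4,3)
  24 -> (4,4)
  25 -> (5,0)
  26 -> (5,1)
  27 -> (5,2)
  28 -> (5,3)
  29 -> (5,4)
distinct pairs in image: 30 / 30 needed
  → bijection onto A×B; projections well-typed.

Answer: VALID PRODUCT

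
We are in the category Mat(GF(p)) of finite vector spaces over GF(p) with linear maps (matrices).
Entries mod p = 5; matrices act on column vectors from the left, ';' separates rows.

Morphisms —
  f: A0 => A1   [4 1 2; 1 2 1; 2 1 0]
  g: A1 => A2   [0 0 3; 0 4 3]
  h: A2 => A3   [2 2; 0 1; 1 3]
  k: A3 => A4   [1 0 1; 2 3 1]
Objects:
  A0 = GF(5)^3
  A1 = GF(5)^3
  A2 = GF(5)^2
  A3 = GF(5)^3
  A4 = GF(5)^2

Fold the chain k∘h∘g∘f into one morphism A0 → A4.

Answer: [3 4 0; 0 0 0]

Derivation:
  e0=⟨1,0,0⟩ f=>⟨4,1,2⟩ g=>⟨1,0⟩ h=>⟨2,0,1⟩ k=>⟨3,0⟩
  e1=⟨0,1,0⟩ f=>⟨1,2,1⟩ g=>⟨3,1⟩ h=>⟨3,1,1⟩ k=>⟨4,0⟩
  e2=⟨0,0,1⟩ f=>⟨2,1,0⟩ g=>⟨0,4⟩ h=>⟨3,4,2⟩ k=>⟨0,0⟩
composite: [3 4 0; 0 0 0]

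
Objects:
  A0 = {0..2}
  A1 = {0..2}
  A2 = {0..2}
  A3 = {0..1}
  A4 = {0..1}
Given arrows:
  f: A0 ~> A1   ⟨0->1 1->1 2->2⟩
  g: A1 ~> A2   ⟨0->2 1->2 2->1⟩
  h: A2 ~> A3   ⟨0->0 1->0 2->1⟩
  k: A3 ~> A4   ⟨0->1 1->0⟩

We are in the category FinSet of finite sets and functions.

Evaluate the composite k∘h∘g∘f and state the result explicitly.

  0 f~>1 g~>2 h~>1 k~>0
  1 f~>1 g~>2 h~>1 k~>0
  2 f~>2 g~>1 h~>0 k~>1
result: ⟨0->0 1->0 2->1⟩

Answer: ⟨0->0 1->0 2->1⟩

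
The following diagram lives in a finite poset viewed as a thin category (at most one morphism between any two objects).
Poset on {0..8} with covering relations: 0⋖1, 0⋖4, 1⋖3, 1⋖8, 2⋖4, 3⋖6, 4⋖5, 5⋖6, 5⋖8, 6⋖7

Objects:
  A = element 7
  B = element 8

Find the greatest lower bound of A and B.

Common predecessors of 7,8: {0,1,2,4,5}
  maximal lower bounds 1 and 5 are incomparable: neither 1≤5 nor 5≤1
→ no greatest lower bound exists

Answer: NO MEET EXISTS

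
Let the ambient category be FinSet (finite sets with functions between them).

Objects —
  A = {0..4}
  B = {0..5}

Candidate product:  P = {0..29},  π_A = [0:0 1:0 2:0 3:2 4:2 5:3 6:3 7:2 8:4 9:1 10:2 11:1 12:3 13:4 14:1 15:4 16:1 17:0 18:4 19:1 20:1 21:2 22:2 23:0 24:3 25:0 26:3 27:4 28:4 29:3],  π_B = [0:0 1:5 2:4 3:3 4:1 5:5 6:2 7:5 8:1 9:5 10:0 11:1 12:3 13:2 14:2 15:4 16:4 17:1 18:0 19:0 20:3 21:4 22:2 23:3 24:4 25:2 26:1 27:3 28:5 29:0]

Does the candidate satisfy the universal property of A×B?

|A|·|B| = 5·6 = 30;  |P| = 30
Check the pairing map k ↦ (π_A(k), π_B(k)):
  0 : (0,0)
  1 : (0,5)
  2 : (0,4)
  3 : (2,3)
  4 : (2,1)
  5 : (3,5)
  6 : (3,2)
  7 : (2,5)
  8 : (4,1)
  9 : (1,5)
  10 : (2,0)
  11 : (1,1)
  12 : (3,3)
  13 : (4,2)
  14 : (1,2)
  15 : (4,4)
  16 : (1,4)
  17 : (0,1)
  18 : (4,0)
  19 : (1,0)
  20 : (1,3)
  21 : (2,4)
  22 : (2,2)
  23 : (0,3)
  24 : (3,4)
  25 : (0,2)
  26 : (3,1)
  27 : (4,3)
  28 : (4,5)
  29 : (3,0)
distinct pairs in image: 30 / 30 needed
  → bijection onto A×B; projections well-typed.

Answer: VALID PRODUCT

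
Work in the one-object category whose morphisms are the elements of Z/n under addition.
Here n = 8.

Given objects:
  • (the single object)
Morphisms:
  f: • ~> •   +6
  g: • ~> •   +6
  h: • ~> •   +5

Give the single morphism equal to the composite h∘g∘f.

  0 +6≡6 +6≡4 +5≡1  (mod 8)
composite: +1

Answer: +1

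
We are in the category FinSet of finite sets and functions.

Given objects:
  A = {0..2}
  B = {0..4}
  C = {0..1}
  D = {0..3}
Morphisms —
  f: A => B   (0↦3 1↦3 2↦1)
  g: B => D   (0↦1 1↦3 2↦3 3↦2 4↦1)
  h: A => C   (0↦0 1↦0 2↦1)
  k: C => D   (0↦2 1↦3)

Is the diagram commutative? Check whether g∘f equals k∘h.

Answer: COMMUTES

Derivation:
Along f;g (path 1):
  0 f=>3 g=>2
  1 f=>3 g=>2
  2 f=>1 g=>3
  ⟦path⟧₁ = (0↦2 1↦2 2↦3)
Along h;k (path 2):
  0 h=>0 k=>2
  1 h=>0 k=>2
  2 h=>1 k=>3
  ⟦path⟧₂ = (0↦2 1↦2 2↦3)
Equal? same morphism ✓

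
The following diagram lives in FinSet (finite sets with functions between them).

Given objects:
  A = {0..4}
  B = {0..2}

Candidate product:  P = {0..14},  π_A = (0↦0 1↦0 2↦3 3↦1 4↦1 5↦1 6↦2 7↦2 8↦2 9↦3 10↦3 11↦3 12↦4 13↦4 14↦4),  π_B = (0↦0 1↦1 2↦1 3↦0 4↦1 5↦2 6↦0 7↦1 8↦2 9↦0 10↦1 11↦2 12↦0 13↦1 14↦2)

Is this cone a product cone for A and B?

Answer: NOT A VALID PRODUCT — duplicate pair at indices 10,2

Derivation:
|A|·|B| = 5·3 = 15;  |P| = 15
Check the pairing map k ↦ (π_A(k), π_B(k)):
  0 ↦ (0,0)
  1 ↦ (0,1)
  2 ↦ (3,1)
  3 ↦ (1,0)
  4 ↦ (1,1)
  5 ↦ (1,2)
  6 ↦ (2,0)
  7 ↦ (2,1)
  8 ↦ (2,2)
  9 ↦ (3,0)
  10 ↦ (3,1)  ✗ repeats pair of k=2
  11 ↦ (3,2)
  12 ↦ (4,0)
  13 ↦ (4,1)
  14 ↦ (4,2)
distinct pairs in image: 14 / 15 needed
  → (3,1) hit at k=2 and k=10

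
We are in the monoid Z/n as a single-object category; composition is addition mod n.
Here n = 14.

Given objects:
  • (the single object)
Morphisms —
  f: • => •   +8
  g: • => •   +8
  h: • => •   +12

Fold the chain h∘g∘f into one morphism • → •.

  0 +8≡8 +8≡2 +12≡0  (mod 14)
result: +0

Answer: +0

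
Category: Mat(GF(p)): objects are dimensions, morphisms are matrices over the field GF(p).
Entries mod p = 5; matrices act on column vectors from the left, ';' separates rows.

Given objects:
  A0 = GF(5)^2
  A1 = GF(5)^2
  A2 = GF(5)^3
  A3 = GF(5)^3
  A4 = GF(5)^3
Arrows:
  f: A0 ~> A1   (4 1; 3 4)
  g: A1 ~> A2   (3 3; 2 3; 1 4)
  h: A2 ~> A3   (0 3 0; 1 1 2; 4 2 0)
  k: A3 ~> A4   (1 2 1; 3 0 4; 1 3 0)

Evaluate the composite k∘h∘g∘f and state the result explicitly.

  e0=⟨1,0⟩ f~>⟨4,3⟩ g~>⟨1,2,1⟩ h~>⟨1,0,3⟩ k~>⟨4,0,1⟩
  e1=⟨0,1⟩ f~>⟨1,4⟩ g~>⟨0,4,2⟩ h~>⟨2,3,3⟩ k~>⟨1,3,1⟩
⟦path⟧: (4 1; 0 3; 1 1)

Answer: (4 1; 0 3; 1 1)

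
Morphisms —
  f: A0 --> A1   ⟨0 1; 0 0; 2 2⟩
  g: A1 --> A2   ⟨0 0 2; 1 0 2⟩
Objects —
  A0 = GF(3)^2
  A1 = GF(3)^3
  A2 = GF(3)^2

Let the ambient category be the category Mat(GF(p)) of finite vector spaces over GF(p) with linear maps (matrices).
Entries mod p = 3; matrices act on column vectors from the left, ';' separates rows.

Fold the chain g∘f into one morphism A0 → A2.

  e0=(1,0) f-->(0,0,2) g-->(1,1)
  e1=(0,1) f-->(1,0,2) g-->(1,2)
composite: ⟨1 1; 1 2⟩

Answer: ⟨1 1; 1 2⟩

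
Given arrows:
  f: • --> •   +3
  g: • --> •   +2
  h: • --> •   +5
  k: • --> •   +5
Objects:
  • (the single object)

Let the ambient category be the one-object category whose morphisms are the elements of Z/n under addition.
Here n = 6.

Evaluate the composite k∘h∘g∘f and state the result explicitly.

  0 +3≡3 +2≡5 +5≡4 +5≡3  (mod 6)
result: +3

Answer: +3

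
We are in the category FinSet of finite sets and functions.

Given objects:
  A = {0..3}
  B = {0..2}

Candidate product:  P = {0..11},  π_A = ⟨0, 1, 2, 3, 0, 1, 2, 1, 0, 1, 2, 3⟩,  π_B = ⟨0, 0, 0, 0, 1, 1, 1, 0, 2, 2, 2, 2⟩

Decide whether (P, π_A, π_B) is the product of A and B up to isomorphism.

Answer: NOT A VALID PRODUCT — duplicate pair at indices 1,7

Trace:
|A|·|B| = 4·3 = 12;  |P| = 12
Check the pairing map k ↦ (π_A(k), π_B(k)):
  0 ↦ (0,0)
  1 ↦ (1,0)
  2 ↦ (2,0)
  3 ↦ (3,0)
  4 ↦ (0,1)
  5 ↦ (1,1)
  6 ↦ (2,1)
  7 ↦ (1,0)  ✗ repeats pair of k=1
  8 ↦ (0,2)
  9 ↦ (1,2)
  10 ↦ (2,2)
  11 ↦ (3,2)
distinct pairs in image: 11 / 12 needed
  → (1,0) hit at k=1 and k=7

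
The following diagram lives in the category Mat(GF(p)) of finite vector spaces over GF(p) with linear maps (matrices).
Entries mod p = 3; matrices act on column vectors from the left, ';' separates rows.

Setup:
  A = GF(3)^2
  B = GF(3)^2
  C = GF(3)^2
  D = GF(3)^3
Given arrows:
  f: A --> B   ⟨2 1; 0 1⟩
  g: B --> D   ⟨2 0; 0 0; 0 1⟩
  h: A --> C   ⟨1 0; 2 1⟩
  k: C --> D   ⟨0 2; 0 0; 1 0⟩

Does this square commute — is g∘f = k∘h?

Along f;g (path 1):
  e0=[1,0] f-->[2,0] g-->[1,0,0]
  e1=[0,1] f-->[1,1] g-->[2,0,1]
  ⟦path⟧₁ = ⟨1 2; 0 0; 0 1⟩
Along h;k (path 2):
  e0=[1,0] h-->[1,2] k-->[1,0,1]
  e1=[0,1] h-->[0,1] k-->[2,0,0]
  ⟦path⟧₂ = ⟨1 2; 0 0; 1 0⟩
Equal? differ; not commutative

Answer: DOES NOT COMMUTE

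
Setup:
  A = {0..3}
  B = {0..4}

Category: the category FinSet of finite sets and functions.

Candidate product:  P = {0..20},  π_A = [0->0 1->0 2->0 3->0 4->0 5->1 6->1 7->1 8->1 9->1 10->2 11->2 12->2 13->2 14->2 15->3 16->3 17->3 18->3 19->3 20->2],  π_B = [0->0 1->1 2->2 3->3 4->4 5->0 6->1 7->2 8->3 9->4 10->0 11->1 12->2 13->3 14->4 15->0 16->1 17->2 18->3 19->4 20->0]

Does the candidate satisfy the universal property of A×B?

|A|·|B| = 4·5 = 20;  |P| = 21
  → cardinalities differ; no bijection possible.

Answer: NOT A VALID PRODUCT — |P|=21 ≠ |A|·|B|=20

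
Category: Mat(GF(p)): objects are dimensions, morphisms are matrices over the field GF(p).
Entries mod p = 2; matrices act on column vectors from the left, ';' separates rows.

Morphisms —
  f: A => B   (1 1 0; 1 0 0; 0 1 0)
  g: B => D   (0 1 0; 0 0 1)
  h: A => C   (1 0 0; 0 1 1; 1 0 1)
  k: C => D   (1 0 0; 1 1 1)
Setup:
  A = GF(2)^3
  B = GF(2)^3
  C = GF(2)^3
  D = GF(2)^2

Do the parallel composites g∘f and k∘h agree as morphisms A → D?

Answer: COMMUTES

Work:
Path 1 = f;g:
  e0=[1,0,0] f=>[1,1,0] g=>[1,0]
  e1=[0,1,0] f=>[1,0,1] g=>[0,1]
  e2=[0,0,1] f=>[0,0,0] g=>[0,0]
  ⟦path⟧₁ = (1 0 0; 0 1 0)
Path 2 = h;k:
  e0=[1,0,0] h=>[1,0,1] k=>[1,0]
  e1=[0,1,0] h=>[0,1,0] k=>[0,1]
  e2=[0,0,1] h=>[0,1,1] k=>[0,0]
  ⟦path⟧₂ = (1 0 0; 0 1 0)
Equal? YES — commutes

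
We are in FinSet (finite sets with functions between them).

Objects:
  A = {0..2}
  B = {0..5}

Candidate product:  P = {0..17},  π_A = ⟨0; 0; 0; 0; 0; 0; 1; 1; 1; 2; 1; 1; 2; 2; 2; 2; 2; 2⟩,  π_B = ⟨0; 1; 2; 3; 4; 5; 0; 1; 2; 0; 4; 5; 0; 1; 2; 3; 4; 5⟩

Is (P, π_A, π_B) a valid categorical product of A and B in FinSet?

|A|·|B| = 3·6 = 18;  |P| = 18
Check the pairing map k ↦ (π_A(k), π_B(k)):
  0 -> (0,0)
  1 -> (0,1)
  2 -> (0,2)
  3 -> (0,3)
  4 -> (0,4)
  5 -> (0,5)
  6 -> (1,0)
  7 -> (1,1)
  8 -> (1,2)
  9 -> (2,0)
  10 -> (1,4)
  11 -> (1,5)
  12 -> (2,0)  ✗ repeats pair of k=9
  13 -> (2,1)
  14 -> (2,2)
  15 -> (2,3)
  16 -> (2,4)
  17 -> (2,5)
distinct pairs in image: 17 / 18 needed
  → (2,0) hit at k=9 and k=12

Answer: NOT A VALID PRODUCT — duplicate pair at indices 12,9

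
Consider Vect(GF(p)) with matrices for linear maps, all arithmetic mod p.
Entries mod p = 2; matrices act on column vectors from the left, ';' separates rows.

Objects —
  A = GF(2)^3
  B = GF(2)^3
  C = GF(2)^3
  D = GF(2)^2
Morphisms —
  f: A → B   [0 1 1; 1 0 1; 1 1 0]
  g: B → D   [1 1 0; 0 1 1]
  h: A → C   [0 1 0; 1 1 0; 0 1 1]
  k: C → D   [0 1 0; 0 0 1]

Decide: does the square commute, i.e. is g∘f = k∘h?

Path 1 = f;g:
  e0=⟨1,0,0⟩ f→⟨0,1,1⟩ g→⟨1,0⟩
  e1=⟨0,1,0⟩ f→⟨1,0,1⟩ g→⟨1,1⟩
  e2=⟨0,0,1⟩ f→⟨1,1,0⟩ g→⟨0,1⟩
  result₁ = [1 1 0; 0 1 1]
Path 2 = h;k:
  e0=⟨1,0,0⟩ h→⟨0,1,0⟩ k→⟨1,0⟩
  e1=⟨0,1,0⟩ h→⟨1,1,1⟩ k→⟨1,1⟩
  e2=⟨0,0,1⟩ h→⟨0,0,1⟩ k→⟨0,1⟩
  result₂ = [1 1 0; 0 1 1]
Equal? equal; square commutes

Answer: COMMUTES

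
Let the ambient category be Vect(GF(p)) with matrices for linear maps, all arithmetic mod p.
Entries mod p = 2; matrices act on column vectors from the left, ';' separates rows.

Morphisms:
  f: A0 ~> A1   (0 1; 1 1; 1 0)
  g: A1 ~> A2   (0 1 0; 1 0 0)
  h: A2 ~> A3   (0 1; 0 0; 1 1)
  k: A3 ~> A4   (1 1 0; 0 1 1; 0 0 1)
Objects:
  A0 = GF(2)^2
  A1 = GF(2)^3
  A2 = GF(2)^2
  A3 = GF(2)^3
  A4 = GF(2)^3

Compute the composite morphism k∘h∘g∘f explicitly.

Answer: (0 1; 1 0; 1 0)

Derivation:
  e0=[1,0] f~>[0,1,1] g~>[1,0] h~>[0,0,1] k~>[0,1,1]
  e1=[0,1] f~>[1,1,0] g~>[1,1] h~>[1,0,0] k~>[1,0,0]
composite: (0 1; 1 0; 1 0)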